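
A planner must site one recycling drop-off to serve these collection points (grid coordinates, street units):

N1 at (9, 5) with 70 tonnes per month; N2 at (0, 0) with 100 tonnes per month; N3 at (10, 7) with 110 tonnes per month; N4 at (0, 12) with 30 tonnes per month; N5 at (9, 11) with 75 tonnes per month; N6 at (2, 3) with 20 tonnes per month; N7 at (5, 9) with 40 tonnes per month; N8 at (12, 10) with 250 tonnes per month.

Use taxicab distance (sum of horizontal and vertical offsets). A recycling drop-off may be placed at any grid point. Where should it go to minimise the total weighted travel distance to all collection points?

Manhattan distance separates: Σwᵢ(|x−xᵢ|+|y−yᵢ|) = Σwᵢ|x−xᵢ| + Σwᵢ|y−yᵢ|, so x and y are optimised independently as 1-D weighted medians.
Total weight W = 695; half = 347.5.
x-coordinate, sorted with cumulative weight:
  x=0 (N2, w=100) cum 100
  x=0 (N4, w=30) cum 130
  x=2 (N6, w=20) cum 150
  x=5 (N7, w=40) cum 190
  x=9 (N1, w=70) cum 260
  x=9 (N5, w=75) cum 335
  x=10 (N3, w=110) cum 445  ← median
  x=12 (N8, w=250) cum 695
⇒ x* = 10
y-coordinate, sorted with cumulative weight:
  y=0 (N2, w=100) cum 100
  y=3 (N6, w=20) cum 120
  y=5 (N1, w=70) cum 190
  y=7 (N3, w=110) cum 300
  y=9 (N7, w=40) cum 340
  y=10 (N8, w=250) cum 590  ← median
  y=11 (N5, w=75) cum 665
  y=12 (N4, w=30) cum 695
⇒ y* = 10

(10, 10)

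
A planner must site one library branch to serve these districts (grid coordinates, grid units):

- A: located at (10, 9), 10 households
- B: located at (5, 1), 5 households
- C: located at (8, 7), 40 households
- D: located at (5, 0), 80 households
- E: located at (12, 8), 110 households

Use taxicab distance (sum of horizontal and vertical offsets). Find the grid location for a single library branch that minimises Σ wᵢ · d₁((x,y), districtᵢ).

Manhattan distance separates: Σwᵢ(|x−xᵢ|+|y−yᵢ|) = Σwᵢ|x−xᵢ| + Σwᵢ|y−yᵢ|, so x and y are optimised independently as 1-D weighted medians.
Total weight W = 245; half = 122.5.
x-coordinate, sorted with cumulative weight:
  x=5 (B, w=5) cum 5
  x=5 (D, w=80) cum 85
  x=8 (C, w=40) cum 125  ← median
  x=10 (A, w=10) cum 135
  x=12 (E, w=110) cum 245
⇒ x* = 8
y-coordinate, sorted with cumulative weight:
  y=0 (D, w=80) cum 80
  y=1 (B, w=5) cum 85
  y=7 (C, w=40) cum 125  ← median
  y=8 (E, w=110) cum 235
  y=9 (A, w=10) cum 245
⇒ y* = 7

(8, 7)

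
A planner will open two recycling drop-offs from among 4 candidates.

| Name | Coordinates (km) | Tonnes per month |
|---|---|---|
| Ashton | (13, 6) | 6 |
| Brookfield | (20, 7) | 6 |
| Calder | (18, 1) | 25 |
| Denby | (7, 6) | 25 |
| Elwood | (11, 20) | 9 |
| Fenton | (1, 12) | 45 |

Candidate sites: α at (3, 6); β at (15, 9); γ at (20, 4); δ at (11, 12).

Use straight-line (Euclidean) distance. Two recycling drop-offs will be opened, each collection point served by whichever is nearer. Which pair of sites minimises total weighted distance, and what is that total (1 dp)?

Evaluate every pair (each demand assigned to the nearer of the two):
  {α, γ}: total = 681.5
  {α, β}: total = 757.5
  {γ, δ}: total = 848.4
  {α, δ}: total = 882.3
  {β, δ}: total = 969.8
  {β, γ}: total = 1093.0
Best pair: {α, γ} with total 681.5.

{α, γ}, total 681.5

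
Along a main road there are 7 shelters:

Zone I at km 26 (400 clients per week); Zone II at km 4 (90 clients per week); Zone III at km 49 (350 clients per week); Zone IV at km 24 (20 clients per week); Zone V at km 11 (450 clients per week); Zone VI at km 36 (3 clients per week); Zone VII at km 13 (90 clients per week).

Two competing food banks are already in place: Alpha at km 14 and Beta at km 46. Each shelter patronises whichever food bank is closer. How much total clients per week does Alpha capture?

The indifferent point is the midpoint (14+46)/2 = 30; shelters left of it (closer to Alpha at 14) go to Alpha, those right go to Beta.
  Zone II at 4 (w=90) → Alpha
  Zone V at 11 (w=450) → Alpha
  Zone VII at 13 (w=90) → Alpha
  Zone IV at 24 (w=20) → Alpha
  Zone I at 26 (w=400) → Alpha
  Zone VI at 36 (w=3) → Beta
  Zone III at 49 (w=350) → Beta
Alpha captures 1050; Beta captures 353.

1050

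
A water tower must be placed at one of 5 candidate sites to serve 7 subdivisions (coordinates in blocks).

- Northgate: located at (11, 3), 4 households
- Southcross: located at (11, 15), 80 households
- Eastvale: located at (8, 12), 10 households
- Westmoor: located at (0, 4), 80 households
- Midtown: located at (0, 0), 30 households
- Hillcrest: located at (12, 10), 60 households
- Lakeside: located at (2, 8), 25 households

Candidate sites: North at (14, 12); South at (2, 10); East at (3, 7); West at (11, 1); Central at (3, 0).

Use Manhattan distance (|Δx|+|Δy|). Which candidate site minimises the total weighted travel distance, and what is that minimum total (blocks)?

Total weighted distance at each candidate:
  North (14, 12): total = 3768
  South (2, 10): total = 2914
  East (3, 7): total = 2978
  West (11, 1): total = 3748
  Central (3, 0): total = 4069
Minimum is at South with total 2914 blocks.

South, total 2914 blocks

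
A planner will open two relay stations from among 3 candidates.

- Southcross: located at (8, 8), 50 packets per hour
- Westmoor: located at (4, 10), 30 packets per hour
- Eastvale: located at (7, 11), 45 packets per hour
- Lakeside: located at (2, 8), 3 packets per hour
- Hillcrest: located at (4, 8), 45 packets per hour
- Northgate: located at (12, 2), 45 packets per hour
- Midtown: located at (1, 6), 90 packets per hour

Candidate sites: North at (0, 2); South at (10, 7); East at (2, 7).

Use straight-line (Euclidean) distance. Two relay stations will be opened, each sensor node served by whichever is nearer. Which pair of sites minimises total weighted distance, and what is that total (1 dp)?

Evaluate every pair (each demand assigned to the nearer of the two):
  {South, East}: total = 918.2
  {North, East}: total = 1434.5
  {North, South}: total = 1444.2
Best pair: {South, East} with total 918.2.

{South, East}, total 918.2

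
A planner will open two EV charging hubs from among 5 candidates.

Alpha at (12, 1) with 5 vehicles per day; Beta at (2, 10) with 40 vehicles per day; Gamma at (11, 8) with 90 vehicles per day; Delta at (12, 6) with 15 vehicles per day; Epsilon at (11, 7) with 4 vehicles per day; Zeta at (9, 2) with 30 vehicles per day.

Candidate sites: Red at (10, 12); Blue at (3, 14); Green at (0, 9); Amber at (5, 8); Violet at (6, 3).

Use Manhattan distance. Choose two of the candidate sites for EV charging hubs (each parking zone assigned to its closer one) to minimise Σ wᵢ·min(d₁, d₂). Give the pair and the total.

Evaluate every pair (each demand assigned to the nearer of the two):
  {Amber, Violet}: total = 1063
  {Red, Green}: total = 1109
  {Red, Violet}: total = 1154
  {Red, Amber}: total = 1159
  {Red, Blue}: total = 1189
  {Green, Amber}: total = 1193
  {Blue, Amber}: total = 1273
  {Green, Violet}: total = 1351
  {Blue, Violet}: total = 1431
  {Blue, Green}: total = 2057
Best pair: {Amber, Violet} with total 1063.

{Amber, Violet}, total 1063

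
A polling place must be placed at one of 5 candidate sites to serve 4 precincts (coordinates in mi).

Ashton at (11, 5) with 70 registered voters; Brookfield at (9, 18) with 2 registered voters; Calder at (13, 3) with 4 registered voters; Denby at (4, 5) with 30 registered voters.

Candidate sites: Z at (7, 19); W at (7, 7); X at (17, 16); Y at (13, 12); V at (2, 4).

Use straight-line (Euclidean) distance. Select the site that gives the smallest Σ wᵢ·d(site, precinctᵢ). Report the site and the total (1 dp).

Total weighted distance at each candidate:
  Z (7, 19): total = 1521.6
  W (7, 7): total = 472.4
  X (17, 16): total = 1458.9
  Y (13, 12): total = 902.1
  V (2, 4): total = 776.4
Minimum is at W with total 472.4 mi.

W, total 472.4 mi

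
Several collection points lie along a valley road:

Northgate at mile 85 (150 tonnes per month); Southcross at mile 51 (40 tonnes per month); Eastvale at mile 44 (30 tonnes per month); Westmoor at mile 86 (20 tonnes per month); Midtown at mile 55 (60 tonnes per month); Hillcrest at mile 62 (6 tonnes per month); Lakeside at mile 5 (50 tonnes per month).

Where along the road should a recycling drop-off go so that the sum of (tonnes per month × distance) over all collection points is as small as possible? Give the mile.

For a sum of weighted absolute distances on a line, the optimum is the weighted median (not the mean). Total weight W = 356; half-weight = 178.
Sort by position and accumulate weight:
  mile 5 (Lakeside, w=50) → cum 50
  mile 44 (Eastvale, w=30) → cum 80
  mile 51 (Southcross, w=40) → cum 120
  mile 55 (Midtown, w=60) → cum 180  ≥ 178 → median here
  mile 62 (Hillcrest, w=6) → cum 186
  mile 85 (Northgate, w=150) → cum 336
  mile 86 (Westmoor, w=20) → cum 356
Optimal location: mile 55.

x = 55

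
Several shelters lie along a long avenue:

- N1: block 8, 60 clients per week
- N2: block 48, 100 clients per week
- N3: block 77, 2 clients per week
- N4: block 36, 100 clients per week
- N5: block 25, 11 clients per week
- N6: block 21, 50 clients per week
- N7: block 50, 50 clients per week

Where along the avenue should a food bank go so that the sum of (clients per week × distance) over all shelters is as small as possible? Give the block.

For a sum of weighted absolute distances on a line, the optimum is the weighted median (not the mean). Total weight W = 373; half-weight = 186.5.
Sort by position and accumulate weight:
  block 8 (N1, w=60) → cum 60
  block 21 (N6, w=50) → cum 110
  block 25 (N5, w=11) → cum 121
  block 36 (N4, w=100) → cum 221  ≥ 186.5 → median here
  block 48 (N2, w=100) → cum 321
  block 50 (N7, w=50) → cum 371
  block 77 (N3, w=2) → cum 373
Optimal location: block 36.

x = 36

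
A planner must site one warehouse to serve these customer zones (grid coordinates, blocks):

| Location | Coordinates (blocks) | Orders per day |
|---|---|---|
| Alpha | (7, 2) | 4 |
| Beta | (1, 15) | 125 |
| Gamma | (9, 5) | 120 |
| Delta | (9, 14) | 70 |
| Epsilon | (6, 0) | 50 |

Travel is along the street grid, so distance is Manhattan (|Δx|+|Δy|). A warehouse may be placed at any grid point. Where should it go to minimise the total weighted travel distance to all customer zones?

Manhattan distance separates: Σwᵢ(|x−xᵢ|+|y−yᵢ|) = Σwᵢ|x−xᵢ| + Σwᵢ|y−yᵢ|, so x and y are optimised independently as 1-D weighted medians.
Total weight W = 369; half = 184.5.
x-coordinate, sorted with cumulative weight:
  x=1 (Beta, w=125) cum 125
  x=6 (Epsilon, w=50) cum 175
  x=7 (Alpha, w=4) cum 179
  x=9 (Gamma, w=120) cum 299  ← median
  x=9 (Delta, w=70) cum 369
⇒ x* = 9
y-coordinate, sorted with cumulative weight:
  y=0 (Epsilon, w=50) cum 50
  y=2 (Alpha, w=4) cum 54
  y=5 (Gamma, w=120) cum 174
  y=14 (Delta, w=70) cum 244  ← median
  y=15 (Beta, w=125) cum 369
⇒ y* = 14

(9, 14)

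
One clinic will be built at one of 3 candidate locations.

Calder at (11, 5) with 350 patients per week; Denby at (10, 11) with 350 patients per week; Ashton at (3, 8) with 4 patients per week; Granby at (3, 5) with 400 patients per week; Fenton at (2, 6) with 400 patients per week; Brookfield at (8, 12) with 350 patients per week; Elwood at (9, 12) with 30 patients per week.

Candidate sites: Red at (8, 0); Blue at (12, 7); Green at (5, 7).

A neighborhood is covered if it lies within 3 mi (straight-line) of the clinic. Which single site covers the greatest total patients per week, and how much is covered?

Coverage radius r = 3 mi; a point is covered iff (Δx)²+(Δy)² ≤ 3² = 9.
  Red (8, 0): covers {none} → 0
  Blue (12, 7): covers {Calder} → 350
  Green (5, 7): covers {Ashton, Granby} → 404
Maximum coverage at Green: 404 patients per week.

Green, covering 404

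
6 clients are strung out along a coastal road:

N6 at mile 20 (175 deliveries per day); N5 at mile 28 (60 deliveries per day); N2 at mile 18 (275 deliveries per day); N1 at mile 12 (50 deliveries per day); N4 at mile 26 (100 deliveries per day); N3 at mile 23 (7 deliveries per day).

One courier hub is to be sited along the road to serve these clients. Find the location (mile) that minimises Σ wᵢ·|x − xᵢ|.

x = 20

For a sum of weighted absolute distances on a line, the optimum is the weighted median (not the mean). Total weight W = 667; half-weight = 333.5.
Sort by position and accumulate weight:
  mile 12 (N1, w=50) → cum 50
  mile 18 (N2, w=275) → cum 325
  mile 20 (N6, w=175) → cum 500  ≥ 333.5 → median here
  mile 23 (N3, w=7) → cum 507
  mile 26 (N4, w=100) → cum 607
  mile 28 (N5, w=60) → cum 667
Optimal location: mile 20.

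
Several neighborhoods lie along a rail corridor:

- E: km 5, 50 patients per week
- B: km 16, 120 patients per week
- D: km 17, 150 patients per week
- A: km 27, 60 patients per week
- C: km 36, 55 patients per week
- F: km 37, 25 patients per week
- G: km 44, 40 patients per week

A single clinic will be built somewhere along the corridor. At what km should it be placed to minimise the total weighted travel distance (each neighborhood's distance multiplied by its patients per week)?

x = 17

For a sum of weighted absolute distances on a line, the optimum is the weighted median (not the mean). Total weight W = 500; half-weight = 250.
Sort by position and accumulate weight:
  km 5 (E, w=50) → cum 50
  km 16 (B, w=120) → cum 170
  km 17 (D, w=150) → cum 320  ≥ 250 → median here
  km 27 (A, w=60) → cum 380
  km 36 (C, w=55) → cum 435
  km 37 (F, w=25) → cum 460
  km 44 (G, w=40) → cum 500
Optimal location: km 17.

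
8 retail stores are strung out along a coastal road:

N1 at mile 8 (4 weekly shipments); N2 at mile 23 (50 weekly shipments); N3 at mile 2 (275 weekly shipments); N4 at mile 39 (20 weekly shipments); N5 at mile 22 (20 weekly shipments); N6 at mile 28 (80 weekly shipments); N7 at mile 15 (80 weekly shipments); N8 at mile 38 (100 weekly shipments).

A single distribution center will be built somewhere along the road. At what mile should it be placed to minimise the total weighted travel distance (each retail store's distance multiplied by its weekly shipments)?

x = 15

For a sum of weighted absolute distances on a line, the optimum is the weighted median (not the mean). Total weight W = 629; half-weight = 314.5.
Sort by position and accumulate weight:
  mile 2 (N3, w=275) → cum 275
  mile 8 (N1, w=4) → cum 279
  mile 15 (N7, w=80) → cum 359  ≥ 314.5 → median here
  mile 22 (N5, w=20) → cum 379
  mile 23 (N2, w=50) → cum 429
  mile 28 (N6, w=80) → cum 509
  mile 38 (N8, w=100) → cum 609
  mile 39 (N4, w=20) → cum 629
Optimal location: mile 15.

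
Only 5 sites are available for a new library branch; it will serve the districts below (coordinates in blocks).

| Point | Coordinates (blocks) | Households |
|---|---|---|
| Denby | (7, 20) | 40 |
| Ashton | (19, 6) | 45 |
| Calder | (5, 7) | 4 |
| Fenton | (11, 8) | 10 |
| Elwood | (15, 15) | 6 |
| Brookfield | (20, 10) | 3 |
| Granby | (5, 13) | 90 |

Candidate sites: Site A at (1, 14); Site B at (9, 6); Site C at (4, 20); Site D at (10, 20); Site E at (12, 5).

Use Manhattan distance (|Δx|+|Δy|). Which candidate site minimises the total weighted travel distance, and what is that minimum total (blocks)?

Site B, total 2275 blocks

Total weighted distance at each candidate:
  Site A (1, 14): total = 2463
  Site B (9, 6): total = 2275
  Site C (4, 20): total = 2565
  Site D (10, 20): total = 2557
  Site E (12, 5): total = 2703
Minimum is at Site B with total 2275 blocks.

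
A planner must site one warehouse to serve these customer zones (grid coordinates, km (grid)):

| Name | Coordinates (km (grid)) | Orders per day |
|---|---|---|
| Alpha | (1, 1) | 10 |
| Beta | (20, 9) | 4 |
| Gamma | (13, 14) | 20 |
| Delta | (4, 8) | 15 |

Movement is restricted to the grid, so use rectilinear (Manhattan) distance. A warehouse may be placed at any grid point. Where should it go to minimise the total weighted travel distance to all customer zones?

(4, 8)

Manhattan distance separates: Σwᵢ(|x−xᵢ|+|y−yᵢ|) = Σwᵢ|x−xᵢ| + Σwᵢ|y−yᵢ|, so x and y are optimised independently as 1-D weighted medians.
Total weight W = 49; half = 24.5.
x-coordinate, sorted with cumulative weight:
  x=1 (Alpha, w=10) cum 10
  x=4 (Delta, w=15) cum 25  ← median
  x=13 (Gamma, w=20) cum 45
  x=20 (Beta, w=4) cum 49
⇒ x* = 4
y-coordinate, sorted with cumulative weight:
  y=1 (Alpha, w=10) cum 10
  y=8 (Delta, w=15) cum 25  ← median
  y=9 (Beta, w=4) cum 29
  y=14 (Gamma, w=20) cum 49
⇒ y* = 8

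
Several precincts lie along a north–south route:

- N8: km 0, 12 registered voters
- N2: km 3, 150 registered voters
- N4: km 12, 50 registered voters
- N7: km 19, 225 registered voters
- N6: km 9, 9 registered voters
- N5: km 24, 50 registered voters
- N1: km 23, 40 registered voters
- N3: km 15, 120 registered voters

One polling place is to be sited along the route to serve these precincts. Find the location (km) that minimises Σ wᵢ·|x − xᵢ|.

x = 15

For a sum of weighted absolute distances on a line, the optimum is the weighted median (not the mean). Total weight W = 656; half-weight = 328.
Sort by position and accumulate weight:
  km 0 (N8, w=12) → cum 12
  km 3 (N2, w=150) → cum 162
  km 9 (N6, w=9) → cum 171
  km 12 (N4, w=50) → cum 221
  km 15 (N3, w=120) → cum 341  ≥ 328 → median here
  km 19 (N7, w=225) → cum 566
  km 23 (N1, w=40) → cum 606
  km 24 (N5, w=50) → cum 656
Optimal location: km 15.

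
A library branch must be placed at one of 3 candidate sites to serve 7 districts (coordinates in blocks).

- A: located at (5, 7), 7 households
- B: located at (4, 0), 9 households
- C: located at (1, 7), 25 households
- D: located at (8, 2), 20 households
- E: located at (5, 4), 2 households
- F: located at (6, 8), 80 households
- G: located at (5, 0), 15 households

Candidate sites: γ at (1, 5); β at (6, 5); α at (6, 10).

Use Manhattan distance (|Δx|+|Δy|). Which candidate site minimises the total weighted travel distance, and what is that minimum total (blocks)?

β, total 693 blocks

Total weighted distance at each candidate:
  γ (1, 5): total = 1149
  β (6, 5): total = 693
  α (6, 10): total = 875
Minimum is at β with total 693 blocks.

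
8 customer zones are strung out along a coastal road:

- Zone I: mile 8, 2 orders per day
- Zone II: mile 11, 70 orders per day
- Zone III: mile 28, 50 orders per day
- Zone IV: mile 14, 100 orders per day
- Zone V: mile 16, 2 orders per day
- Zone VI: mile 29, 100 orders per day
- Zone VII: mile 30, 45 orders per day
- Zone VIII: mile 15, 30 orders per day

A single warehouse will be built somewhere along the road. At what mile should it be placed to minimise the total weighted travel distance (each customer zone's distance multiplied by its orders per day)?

For a sum of weighted absolute distances on a line, the optimum is the weighted median (not the mean). Total weight W = 399; half-weight = 199.5.
Sort by position and accumulate weight:
  mile 8 (Zone I, w=2) → cum 2
  mile 11 (Zone II, w=70) → cum 72
  mile 14 (Zone IV, w=100) → cum 172
  mile 15 (Zone VIII, w=30) → cum 202  ≥ 199.5 → median here
  mile 16 (Zone V, w=2) → cum 204
  mile 28 (Zone III, w=50) → cum 254
  mile 29 (Zone VI, w=100) → cum 354
  mile 30 (Zone VII, w=45) → cum 399
Optimal location: mile 15.

x = 15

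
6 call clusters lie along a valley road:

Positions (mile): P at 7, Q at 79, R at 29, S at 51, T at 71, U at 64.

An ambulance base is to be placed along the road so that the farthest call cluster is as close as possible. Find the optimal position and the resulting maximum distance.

location 43, max distance 36

The 1-center on a line is the midpoint of the two extreme points: leftmost at 7, rightmost at 79.
Optimal location = (7 + 79)/2 = 43; maximum distance = (79 − 7)/2 = 36.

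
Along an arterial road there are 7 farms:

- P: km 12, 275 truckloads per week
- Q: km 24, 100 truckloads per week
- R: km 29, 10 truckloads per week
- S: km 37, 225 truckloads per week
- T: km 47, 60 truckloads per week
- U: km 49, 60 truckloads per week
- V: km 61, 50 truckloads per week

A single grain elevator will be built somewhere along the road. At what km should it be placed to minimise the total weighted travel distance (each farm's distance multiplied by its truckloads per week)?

x = 37

For a sum of weighted absolute distances on a line, the optimum is the weighted median (not the mean). Total weight W = 780; half-weight = 390.
Sort by position and accumulate weight:
  km 12 (P, w=275) → cum 275
  km 24 (Q, w=100) → cum 375
  km 29 (R, w=10) → cum 385
  km 37 (S, w=225) → cum 610  ≥ 390 → median here
  km 47 (T, w=60) → cum 670
  km 49 (U, w=60) → cum 730
  km 61 (V, w=50) → cum 780
Optimal location: km 37.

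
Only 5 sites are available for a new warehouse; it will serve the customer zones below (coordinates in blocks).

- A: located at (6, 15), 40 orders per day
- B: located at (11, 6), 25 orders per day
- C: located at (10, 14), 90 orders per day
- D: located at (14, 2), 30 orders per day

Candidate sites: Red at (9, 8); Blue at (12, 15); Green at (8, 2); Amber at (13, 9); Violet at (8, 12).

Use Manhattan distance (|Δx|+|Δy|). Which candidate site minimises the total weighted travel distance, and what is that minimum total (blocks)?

Total weighted distance at each candidate:
  Red (9, 8): total = 1460
  Blue (12, 15): total = 1210
  Green (8, 2): total = 2215
  Amber (13, 9): total = 1605
  Violet (8, 12): total = 1265
Minimum is at Blue with total 1210 blocks.

Blue, total 1210 blocks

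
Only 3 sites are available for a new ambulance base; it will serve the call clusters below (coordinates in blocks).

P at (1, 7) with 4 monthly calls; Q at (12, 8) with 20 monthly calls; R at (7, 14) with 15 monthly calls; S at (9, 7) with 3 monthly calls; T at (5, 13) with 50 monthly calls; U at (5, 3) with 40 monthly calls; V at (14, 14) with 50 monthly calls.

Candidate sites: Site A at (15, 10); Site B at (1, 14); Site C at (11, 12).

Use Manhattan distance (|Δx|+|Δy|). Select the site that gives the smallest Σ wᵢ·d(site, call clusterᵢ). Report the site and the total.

Site C, total 1471 blocks

Total weighted distance at each candidate:
  Site A (15, 10): total = 1955
  Site B (1, 14): total = 2003
  Site C (11, 12): total = 1471
Minimum is at Site C with total 1471 blocks.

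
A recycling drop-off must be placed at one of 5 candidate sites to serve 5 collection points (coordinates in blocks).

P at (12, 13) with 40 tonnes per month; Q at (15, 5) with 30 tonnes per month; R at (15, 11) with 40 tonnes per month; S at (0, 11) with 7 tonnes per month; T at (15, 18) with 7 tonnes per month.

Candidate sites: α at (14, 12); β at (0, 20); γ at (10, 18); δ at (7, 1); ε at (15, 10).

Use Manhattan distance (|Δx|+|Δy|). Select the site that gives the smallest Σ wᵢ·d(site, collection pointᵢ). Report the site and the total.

Total weighted distance at each candidate:
  α (14, 12): total = 594
  β (0, 20): total = 2802
  γ (10, 18): total = 1454
  δ (7, 1): total = 2054
  ε (15, 10): total = 598
Minimum is at α with total 594 blocks.

α, total 594 blocks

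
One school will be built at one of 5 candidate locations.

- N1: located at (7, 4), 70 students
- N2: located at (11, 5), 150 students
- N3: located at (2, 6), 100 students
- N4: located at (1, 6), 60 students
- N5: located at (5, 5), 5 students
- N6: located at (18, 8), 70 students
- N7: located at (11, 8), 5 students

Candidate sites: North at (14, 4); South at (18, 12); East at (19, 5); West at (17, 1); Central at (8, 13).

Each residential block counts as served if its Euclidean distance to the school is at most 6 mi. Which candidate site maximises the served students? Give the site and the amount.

North, covering 225

Coverage radius r = 6 mi; a point is covered iff (Δx)²+(Δy)² ≤ 6² = 36.
  North (14, 4): covers {N2, N6, N7} → 225
  South (18, 12): covers {N6} → 70
  East (19, 5): covers {N6} → 70
  West (17, 1): covers {none} → 0
  Central (8, 13): covers {N7} → 5
Maximum coverage at North: 225 students.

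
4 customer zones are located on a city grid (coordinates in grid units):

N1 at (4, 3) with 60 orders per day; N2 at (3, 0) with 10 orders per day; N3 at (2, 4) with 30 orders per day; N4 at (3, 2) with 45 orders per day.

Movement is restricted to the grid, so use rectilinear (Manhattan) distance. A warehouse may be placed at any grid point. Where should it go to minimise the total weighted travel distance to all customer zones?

(3, 3)

Manhattan distance separates: Σwᵢ(|x−xᵢ|+|y−yᵢ|) = Σwᵢ|x−xᵢ| + Σwᵢ|y−yᵢ|, so x and y are optimised independently as 1-D weighted medians.
Total weight W = 145; half = 72.5.
x-coordinate, sorted with cumulative weight:
  x=2 (N3, w=30) cum 30
  x=3 (N2, w=10) cum 40
  x=3 (N4, w=45) cum 85  ← median
  x=4 (N1, w=60) cum 145
⇒ x* = 3
y-coordinate, sorted with cumulative weight:
  y=0 (N2, w=10) cum 10
  y=2 (N4, w=45) cum 55
  y=3 (N1, w=60) cum 115  ← median
  y=4 (N3, w=30) cum 145
⇒ y* = 3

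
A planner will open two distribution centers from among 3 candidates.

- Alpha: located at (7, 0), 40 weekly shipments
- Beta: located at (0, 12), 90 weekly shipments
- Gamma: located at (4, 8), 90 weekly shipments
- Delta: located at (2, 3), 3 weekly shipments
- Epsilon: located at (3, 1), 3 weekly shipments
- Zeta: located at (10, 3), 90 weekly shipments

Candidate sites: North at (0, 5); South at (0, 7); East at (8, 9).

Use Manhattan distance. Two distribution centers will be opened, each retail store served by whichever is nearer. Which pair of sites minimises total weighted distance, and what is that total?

{South, East}, total 2065

Evaluate every pair (each demand assigned to the nearer of the two):
  {South, East}: total = 2065
  {North, East}: total = 2233
  {North, South}: total = 2493
Best pair: {South, East} with total 2065.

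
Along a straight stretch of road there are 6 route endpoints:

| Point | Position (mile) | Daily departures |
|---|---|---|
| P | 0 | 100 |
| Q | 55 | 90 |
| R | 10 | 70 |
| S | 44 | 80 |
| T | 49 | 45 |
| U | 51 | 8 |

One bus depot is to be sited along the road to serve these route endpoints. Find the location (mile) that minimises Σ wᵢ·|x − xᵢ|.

For a sum of weighted absolute distances on a line, the optimum is the weighted median (not the mean). Total weight W = 393; half-weight = 196.5.
Sort by position and accumulate weight:
  mile 0 (P, w=100) → cum 100
  mile 10 (R, w=70) → cum 170
  mile 44 (S, w=80) → cum 250  ≥ 196.5 → median here
  mile 49 (T, w=45) → cum 295
  mile 51 (U, w=8) → cum 303
  mile 55 (Q, w=90) → cum 393
Optimal location: mile 44.

x = 44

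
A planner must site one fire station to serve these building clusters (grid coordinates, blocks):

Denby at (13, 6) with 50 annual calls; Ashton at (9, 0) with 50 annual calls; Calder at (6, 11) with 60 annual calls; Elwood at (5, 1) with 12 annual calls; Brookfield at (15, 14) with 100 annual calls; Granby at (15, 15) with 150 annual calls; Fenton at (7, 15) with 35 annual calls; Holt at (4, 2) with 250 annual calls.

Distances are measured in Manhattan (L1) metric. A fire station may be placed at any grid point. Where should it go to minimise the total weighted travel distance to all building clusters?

(7, 6)

Manhattan distance separates: Σwᵢ(|x−xᵢ|+|y−yᵢ|) = Σwᵢ|x−xᵢ| + Σwᵢ|y−yᵢ|, so x and y are optimised independently as 1-D weighted medians.
Total weight W = 707; half = 353.5.
x-coordinate, sorted with cumulative weight:
  x=4 (Holt, w=250) cum 250
  x=5 (Elwood, w=12) cum 262
  x=6 (Calder, w=60) cum 322
  x=7 (Fenton, w=35) cum 357  ← median
  x=9 (Ashton, w=50) cum 407
  x=13 (Denby, w=50) cum 457
  x=15 (Brookfield, w=100) cum 557
  x=15 (Granby, w=150) cum 707
⇒ x* = 7
y-coordinate, sorted with cumulative weight:
  y=0 (Ashton, w=50) cum 50
  y=1 (Elwood, w=12) cum 62
  y=2 (Holt, w=250) cum 312
  y=6 (Denby, w=50) cum 362  ← median
  y=11 (Calder, w=60) cum 422
  y=14 (Brookfield, w=100) cum 522
  y=15 (Granby, w=150) cum 672
  y=15 (Fenton, w=35) cum 707
⇒ y* = 6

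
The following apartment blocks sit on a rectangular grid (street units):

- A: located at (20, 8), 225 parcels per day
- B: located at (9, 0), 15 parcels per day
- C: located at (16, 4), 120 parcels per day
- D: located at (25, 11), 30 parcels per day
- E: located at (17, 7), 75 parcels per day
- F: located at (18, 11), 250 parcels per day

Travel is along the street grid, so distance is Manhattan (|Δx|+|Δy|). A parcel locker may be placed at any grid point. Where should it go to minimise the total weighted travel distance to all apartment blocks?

Manhattan distance separates: Σwᵢ(|x−xᵢ|+|y−yᵢ|) = Σwᵢ|x−xᵢ| + Σwᵢ|y−yᵢ|, so x and y are optimised independently as 1-D weighted medians.
Total weight W = 715; half = 357.5.
x-coordinate, sorted with cumulative weight:
  x=9 (B, w=15) cum 15
  x=16 (C, w=120) cum 135
  x=17 (E, w=75) cum 210
  x=18 (F, w=250) cum 460  ← median
  x=20 (A, w=225) cum 685
  x=25 (D, w=30) cum 715
⇒ x* = 18
y-coordinate, sorted with cumulative weight:
  y=0 (B, w=15) cum 15
  y=4 (C, w=120) cum 135
  y=7 (E, w=75) cum 210
  y=8 (A, w=225) cum 435  ← median
  y=11 (D, w=30) cum 465
  y=11 (F, w=250) cum 715
⇒ y* = 8

(18, 8)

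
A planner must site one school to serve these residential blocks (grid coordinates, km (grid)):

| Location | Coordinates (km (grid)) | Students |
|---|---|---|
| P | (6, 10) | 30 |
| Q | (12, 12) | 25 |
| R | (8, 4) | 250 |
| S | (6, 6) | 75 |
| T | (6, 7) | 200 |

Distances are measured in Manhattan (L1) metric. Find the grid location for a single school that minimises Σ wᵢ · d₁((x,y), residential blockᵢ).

(6, 6)

Manhattan distance separates: Σwᵢ(|x−xᵢ|+|y−yᵢ|) = Σwᵢ|x−xᵢ| + Σwᵢ|y−yᵢ|, so x and y are optimised independently as 1-D weighted medians.
Total weight W = 580; half = 290.
x-coordinate, sorted with cumulative weight:
  x=6 (P, w=30) cum 30
  x=6 (S, w=75) cum 105
  x=6 (T, w=200) cum 305  ← median
  x=8 (R, w=250) cum 555
  x=12 (Q, w=25) cum 580
⇒ x* = 6
y-coordinate, sorted with cumulative weight:
  y=4 (R, w=250) cum 250
  y=6 (S, w=75) cum 325  ← median
  y=7 (T, w=200) cum 525
  y=10 (P, w=30) cum 555
  y=12 (Q, w=25) cum 580
⇒ y* = 6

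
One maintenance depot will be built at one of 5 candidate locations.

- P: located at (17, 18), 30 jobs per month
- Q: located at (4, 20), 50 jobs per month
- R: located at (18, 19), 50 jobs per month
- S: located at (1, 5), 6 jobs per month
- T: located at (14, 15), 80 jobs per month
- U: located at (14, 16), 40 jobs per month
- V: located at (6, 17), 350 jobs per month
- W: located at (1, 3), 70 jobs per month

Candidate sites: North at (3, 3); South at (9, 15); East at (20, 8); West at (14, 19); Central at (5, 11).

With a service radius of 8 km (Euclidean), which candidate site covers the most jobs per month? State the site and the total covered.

Coverage radius r = 8 km; a point is covered iff (Δx)²+(Δy)² ≤ 8² = 64.
  North (3, 3): covers {S, W} → 76
  South (9, 15): covers {Q, T, U, V} → 520
  East (20, 8): covers {none} → 0
  West (14, 19): covers {P, R, T, U} → 200
  Central (5, 11): covers {S, V} → 356
Maximum coverage at South: 520 jobs per month.

South, covering 520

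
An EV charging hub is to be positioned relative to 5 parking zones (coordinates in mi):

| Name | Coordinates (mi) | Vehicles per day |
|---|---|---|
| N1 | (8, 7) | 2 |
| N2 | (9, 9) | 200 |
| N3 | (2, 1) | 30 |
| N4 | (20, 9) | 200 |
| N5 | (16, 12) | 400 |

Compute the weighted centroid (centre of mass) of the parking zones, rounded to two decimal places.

(14.75, 10.15)

The minimiser of Σwᵢ‖p−pᵢ‖² is the weighted centroid p* = (Σwᵢpᵢ)/(Σwᵢ).
Σwᵢ = 832.
Σwᵢxᵢ = 2·8 + 200·9 + 30·2 + 200·20 + 400·16 = 12276.
Σwᵢyᵢ = 2·7 + 200·9 + 30·1 + 200·9 + 400·12 = 8444.
x* = 12276/832 = 14.75, y* = 8444/832 = 10.15.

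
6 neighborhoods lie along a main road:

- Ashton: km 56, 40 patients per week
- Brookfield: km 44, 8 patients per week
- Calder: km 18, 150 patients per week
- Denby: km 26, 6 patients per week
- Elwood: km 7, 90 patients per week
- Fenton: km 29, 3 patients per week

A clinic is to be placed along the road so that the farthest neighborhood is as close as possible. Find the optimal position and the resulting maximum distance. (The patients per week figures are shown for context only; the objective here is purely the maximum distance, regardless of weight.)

The 1-center on a line is the midpoint of the two extreme points: leftmost at 7, rightmost at 56.
Optimal location = (7 + 56)/2 = 31.5; maximum distance = (56 − 7)/2 = 24.5.

location 31.5, max distance 24.5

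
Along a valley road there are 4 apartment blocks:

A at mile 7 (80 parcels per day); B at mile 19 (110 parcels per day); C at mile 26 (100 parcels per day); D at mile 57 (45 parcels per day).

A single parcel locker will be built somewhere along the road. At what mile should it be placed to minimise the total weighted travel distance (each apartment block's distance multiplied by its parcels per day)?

x = 19

For a sum of weighted absolute distances on a line, the optimum is the weighted median (not the mean). Total weight W = 335; half-weight = 167.5.
Sort by position and accumulate weight:
  mile 7 (A, w=80) → cum 80
  mile 19 (B, w=110) → cum 190  ≥ 167.5 → median here
  mile 26 (C, w=100) → cum 290
  mile 57 (D, w=45) → cum 335
Optimal location: mile 19.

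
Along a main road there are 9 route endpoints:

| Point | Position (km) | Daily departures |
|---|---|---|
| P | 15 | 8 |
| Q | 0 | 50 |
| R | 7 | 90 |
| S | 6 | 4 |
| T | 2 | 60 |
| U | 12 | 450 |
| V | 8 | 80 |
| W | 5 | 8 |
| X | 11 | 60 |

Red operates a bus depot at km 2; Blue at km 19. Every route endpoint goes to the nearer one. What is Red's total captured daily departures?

The indifferent point is the midpoint (2+19)/2 = 10.5; route endpoints left of it (closer to Red at 2) go to Red, those right go to Blue.
  Q at 0 (w=50) → Red
  T at 2 (w=60) → Red
  W at 5 (w=8) → Red
  S at 6 (w=4) → Red
  R at 7 (w=90) → Red
  V at 8 (w=80) → Red
  X at 11 (w=60) → Blue
  U at 12 (w=450) → Blue
  P at 15 (w=8) → Blue
Red captures 292; Blue captures 518.

292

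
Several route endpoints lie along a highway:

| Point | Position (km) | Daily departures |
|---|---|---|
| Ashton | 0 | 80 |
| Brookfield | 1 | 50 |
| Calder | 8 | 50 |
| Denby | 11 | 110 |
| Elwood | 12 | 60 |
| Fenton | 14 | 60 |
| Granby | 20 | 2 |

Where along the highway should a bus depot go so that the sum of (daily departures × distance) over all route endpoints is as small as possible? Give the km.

x = 11

For a sum of weighted absolute distances on a line, the optimum is the weighted median (not the mean). Total weight W = 412; half-weight = 206.
Sort by position and accumulate weight:
  km 0 (Ashton, w=80) → cum 80
  km 1 (Brookfield, w=50) → cum 130
  km 8 (Calder, w=50) → cum 180
  km 11 (Denby, w=110) → cum 290  ≥ 206 → median here
  km 12 (Elwood, w=60) → cum 350
  km 14 (Fenton, w=60) → cum 410
  km 20 (Granby, w=2) → cum 412
Optimal location: km 11.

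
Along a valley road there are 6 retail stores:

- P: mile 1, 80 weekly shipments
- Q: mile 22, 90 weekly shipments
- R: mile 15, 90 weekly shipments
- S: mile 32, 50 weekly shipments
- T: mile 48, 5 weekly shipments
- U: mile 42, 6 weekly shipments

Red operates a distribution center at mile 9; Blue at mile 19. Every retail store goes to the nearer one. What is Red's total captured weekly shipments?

The indifferent point is the midpoint (9+19)/2 = 14; retail stores left of it (closer to Red at 9) go to Red, those right go to Blue.
  P at 1 (w=80) → Red
  R at 15 (w=90) → Blue
  Q at 22 (w=90) → Blue
  S at 32 (w=50) → Blue
  U at 42 (w=6) → Blue
  T at 48 (w=5) → Blue
Red captures 80; Blue captures 241.

80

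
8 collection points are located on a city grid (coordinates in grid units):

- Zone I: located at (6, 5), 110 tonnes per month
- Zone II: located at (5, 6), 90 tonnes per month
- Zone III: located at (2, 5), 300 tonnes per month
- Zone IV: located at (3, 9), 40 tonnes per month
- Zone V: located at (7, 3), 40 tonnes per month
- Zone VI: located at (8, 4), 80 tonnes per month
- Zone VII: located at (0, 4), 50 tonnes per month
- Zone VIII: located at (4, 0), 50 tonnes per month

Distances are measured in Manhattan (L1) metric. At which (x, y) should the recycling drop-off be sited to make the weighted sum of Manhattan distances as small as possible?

(3, 5)

Manhattan distance separates: Σwᵢ(|x−xᵢ|+|y−yᵢ|) = Σwᵢ|x−xᵢ| + Σwᵢ|y−yᵢ|, so x and y are optimised independently as 1-D weighted medians.
Total weight W = 760; half = 380.
x-coordinate, sorted with cumulative weight:
  x=0 (Zone VII, w=50) cum 50
  x=2 (Zone III, w=300) cum 350
  x=3 (Zone IV, w=40) cum 390  ← median
  x=4 (Zone VIII, w=50) cum 440
  x=5 (Zone II, w=90) cum 530
  x=6 (Zone I, w=110) cum 640
  x=7 (Zone V, w=40) cum 680
  x=8 (Zone VI, w=80) cum 760
⇒ x* = 3
y-coordinate, sorted with cumulative weight:
  y=0 (Zone VIII, w=50) cum 50
  y=3 (Zone V, w=40) cum 90
  y=4 (Zone VI, w=80) cum 170
  y=4 (Zone VII, w=50) cum 220
  y=5 (Zone I, w=110) cum 330
  y=5 (Zone III, w=300) cum 630  ← median
  y=6 (Zone II, w=90) cum 720
  y=9 (Zone IV, w=40) cum 760
⇒ y* = 5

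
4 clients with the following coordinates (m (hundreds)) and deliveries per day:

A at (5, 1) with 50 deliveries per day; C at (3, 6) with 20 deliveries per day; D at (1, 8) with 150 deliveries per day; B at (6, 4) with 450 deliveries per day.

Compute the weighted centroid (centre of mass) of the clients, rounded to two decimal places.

(4.72, 4.73)

The minimiser of Σwᵢ‖p−pᵢ‖² is the weighted centroid p* = (Σwᵢpᵢ)/(Σwᵢ).
Σwᵢ = 670.
Σwᵢxᵢ = 50·5 + 20·3 + 150·1 + 450·6 = 3160.
Σwᵢyᵢ = 50·1 + 20·6 + 150·8 + 450·4 = 3170.
x* = 3160/670 = 4.72, y* = 3170/670 = 4.73.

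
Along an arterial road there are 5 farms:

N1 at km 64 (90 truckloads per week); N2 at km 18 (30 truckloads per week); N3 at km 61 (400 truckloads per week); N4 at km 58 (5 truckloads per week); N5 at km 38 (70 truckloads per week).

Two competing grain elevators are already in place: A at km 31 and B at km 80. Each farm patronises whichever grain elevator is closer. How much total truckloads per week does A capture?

The indifferent point is the midpoint (31+80)/2 = 55.5; farms left of it (closer to A at 31) go to A, those right go to B.
  N2 at 18 (w=30) → A
  N5 at 38 (w=70) → A
  N4 at 58 (w=5) → B
  N3 at 61 (w=400) → B
  N1 at 64 (w=90) → B
A captures 100; B captures 495.

100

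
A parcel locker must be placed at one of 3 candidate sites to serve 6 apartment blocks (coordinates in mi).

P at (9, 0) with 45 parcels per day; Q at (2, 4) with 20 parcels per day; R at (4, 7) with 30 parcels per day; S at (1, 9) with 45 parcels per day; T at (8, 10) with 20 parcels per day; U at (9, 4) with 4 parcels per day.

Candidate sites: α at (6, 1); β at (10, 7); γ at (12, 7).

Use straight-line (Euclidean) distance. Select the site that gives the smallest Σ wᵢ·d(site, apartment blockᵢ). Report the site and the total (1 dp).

Total weighted distance at each candidate:
  α (6, 1): total = 1057.9
  β (10, 7): total = 1168.7
  γ (12, 7): total = 1411.6
Minimum is at α with total 1057.9 mi.

α, total 1057.9 mi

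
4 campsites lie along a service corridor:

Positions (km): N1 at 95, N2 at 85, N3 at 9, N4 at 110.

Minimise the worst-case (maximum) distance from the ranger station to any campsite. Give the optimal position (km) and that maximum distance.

The 1-center on a line is the midpoint of the two extreme points: leftmost at 9, rightmost at 110.
Optimal location = (9 + 110)/2 = 59.5; maximum distance = (110 − 9)/2 = 50.5.

location 59.5, max distance 50.5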